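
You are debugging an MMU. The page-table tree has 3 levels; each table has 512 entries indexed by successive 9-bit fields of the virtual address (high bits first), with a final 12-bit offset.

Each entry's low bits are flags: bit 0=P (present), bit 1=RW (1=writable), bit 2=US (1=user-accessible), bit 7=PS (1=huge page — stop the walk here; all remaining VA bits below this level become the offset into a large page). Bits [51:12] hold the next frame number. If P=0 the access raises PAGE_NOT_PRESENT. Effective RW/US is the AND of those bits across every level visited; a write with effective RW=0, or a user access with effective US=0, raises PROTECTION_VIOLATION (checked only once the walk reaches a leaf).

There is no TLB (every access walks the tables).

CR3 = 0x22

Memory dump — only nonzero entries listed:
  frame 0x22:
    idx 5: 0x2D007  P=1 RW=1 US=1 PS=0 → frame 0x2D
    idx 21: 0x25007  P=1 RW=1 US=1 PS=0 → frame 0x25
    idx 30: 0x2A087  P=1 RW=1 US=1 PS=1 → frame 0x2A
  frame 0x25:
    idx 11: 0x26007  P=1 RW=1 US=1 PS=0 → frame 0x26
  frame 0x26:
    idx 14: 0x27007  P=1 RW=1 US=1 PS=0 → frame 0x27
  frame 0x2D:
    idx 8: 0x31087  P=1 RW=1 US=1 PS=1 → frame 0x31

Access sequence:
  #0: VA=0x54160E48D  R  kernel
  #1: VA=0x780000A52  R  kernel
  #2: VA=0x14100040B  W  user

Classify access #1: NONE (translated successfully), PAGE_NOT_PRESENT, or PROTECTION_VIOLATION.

Per-access translation:
#0 VA=0x54160E48D (r,kernel):
  L0: frame=0x22 idx=21 entry=0x25007 [P=1 RW=1 US=1 PS=0]
  L1: frame=0x25 idx=11 entry=0x26007 [P=1 RW=1 US=1 PS=0]
  L2: frame=0x26 idx=14 entry=0x27007 [P=1 RW=1 US=1 PS=0]
  ⇒ phys 0x2748D  [3 reads]
#1 VA=0x780000A52 (r,kernel):
  L0: frame=0x22 idx=30 entry=0x2A087 [P=1 RW=1 US=1 PS=1]
  ⇒ phys 0x2AA52 (huge @L0)  [1 reads]
#2 VA=0x14100040B (w,user):
  L0: frame=0x22 idx=5 entry=0x2D007 [P=1 RW=1 US=1 PS=0]
  L1: frame=0x2D idx=8 entry=0x31087 [P=1 RW=1 US=1 PS=1]
  ⇒ phys 0x3140B (huge @L1)  [2 reads]

Access #1 fault: NONE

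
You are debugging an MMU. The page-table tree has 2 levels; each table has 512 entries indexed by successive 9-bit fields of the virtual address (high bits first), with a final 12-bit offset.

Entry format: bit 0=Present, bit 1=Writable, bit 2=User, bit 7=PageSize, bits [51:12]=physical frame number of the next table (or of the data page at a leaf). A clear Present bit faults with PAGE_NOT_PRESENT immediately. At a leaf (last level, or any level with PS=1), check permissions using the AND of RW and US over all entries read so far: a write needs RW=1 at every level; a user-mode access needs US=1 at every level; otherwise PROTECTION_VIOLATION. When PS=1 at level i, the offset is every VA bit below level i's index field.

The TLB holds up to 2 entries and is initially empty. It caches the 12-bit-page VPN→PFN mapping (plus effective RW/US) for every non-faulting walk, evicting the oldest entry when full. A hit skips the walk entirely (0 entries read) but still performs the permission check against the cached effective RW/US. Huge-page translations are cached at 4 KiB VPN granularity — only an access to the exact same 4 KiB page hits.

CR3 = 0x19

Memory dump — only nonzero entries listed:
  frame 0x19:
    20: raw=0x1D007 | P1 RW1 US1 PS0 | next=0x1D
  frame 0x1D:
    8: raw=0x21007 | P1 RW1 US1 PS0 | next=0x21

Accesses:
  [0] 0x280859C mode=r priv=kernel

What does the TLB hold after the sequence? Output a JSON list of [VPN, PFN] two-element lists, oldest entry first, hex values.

Per-access translation:
#0 VA=0x280859C (r,kernel):
  [0] read 0x19 idx=20: raw=0x1D007 flags P=1 W=1 U=1 S=0
  [1] read 0x1D idx=8: raw=0x21007 flags P=1 W=1 U=1 S=0
  → PA=0x2159C  (2 entries read)

TLB: [["0x2808", "0x21"]]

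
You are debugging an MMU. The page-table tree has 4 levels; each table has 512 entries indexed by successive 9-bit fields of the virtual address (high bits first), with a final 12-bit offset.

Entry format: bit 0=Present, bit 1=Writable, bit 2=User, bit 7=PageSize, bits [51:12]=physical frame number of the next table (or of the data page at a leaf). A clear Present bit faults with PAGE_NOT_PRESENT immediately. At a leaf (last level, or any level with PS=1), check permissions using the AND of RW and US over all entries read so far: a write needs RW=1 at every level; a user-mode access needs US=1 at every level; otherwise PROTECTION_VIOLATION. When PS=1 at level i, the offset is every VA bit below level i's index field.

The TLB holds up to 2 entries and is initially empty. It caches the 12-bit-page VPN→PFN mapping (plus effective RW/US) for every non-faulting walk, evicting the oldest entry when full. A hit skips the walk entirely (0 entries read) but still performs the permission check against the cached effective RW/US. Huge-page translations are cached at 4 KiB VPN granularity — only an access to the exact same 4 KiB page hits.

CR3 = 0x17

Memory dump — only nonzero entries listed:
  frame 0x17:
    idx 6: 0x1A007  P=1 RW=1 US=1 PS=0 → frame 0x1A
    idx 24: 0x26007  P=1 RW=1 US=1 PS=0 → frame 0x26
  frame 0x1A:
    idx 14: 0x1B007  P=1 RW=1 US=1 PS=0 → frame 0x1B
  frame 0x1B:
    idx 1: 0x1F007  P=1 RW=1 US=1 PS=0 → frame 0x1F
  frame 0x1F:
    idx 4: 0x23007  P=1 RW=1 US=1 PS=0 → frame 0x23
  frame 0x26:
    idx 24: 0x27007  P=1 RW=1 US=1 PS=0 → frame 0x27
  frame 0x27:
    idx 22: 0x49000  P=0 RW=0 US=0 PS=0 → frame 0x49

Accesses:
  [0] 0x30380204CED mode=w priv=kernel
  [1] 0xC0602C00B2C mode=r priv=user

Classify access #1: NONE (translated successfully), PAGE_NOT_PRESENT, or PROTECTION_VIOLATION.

Per-access translation:
#0 VA=0x30380204CED (w,kernel):
  lvl0: tbl 0x17, slot 6 ⇒ 0x1A007 (P1/RW1/US1/PS0)
  lvl1: tbl 0x1A, slot 14 ⇒ 0x1B007 (P1/RW1/US1/PS0)
  lvl2: tbl 0x1B, slot 1 ⇒ 0x1F007 (P1/RW1/US1/PS0)
  lvl3: tbl 0x1F, slot 4 ⇒ 0x23007 (P1/RW1/US1/PS0)
  ✓ 0x23CED  — 4 lookups
#1 VA=0xC0602C00B2C (r,user):
  lvl0: tbl 0x17, slot 24 ⇒ 0x26007 (P1/RW1/US1/PS0)
  lvl1: tbl 0x26, slot 24 ⇒ 0x27007 (P1/RW1/US1/PS0)
  lvl2: tbl 0x27, slot 22 ⇒ 0x49000 (P0/RW0/US0/PS0)
  → PAGE_NOT_PRESENT  (3 entries read)

Access #1 fault: PAGE_NOT_PRESENT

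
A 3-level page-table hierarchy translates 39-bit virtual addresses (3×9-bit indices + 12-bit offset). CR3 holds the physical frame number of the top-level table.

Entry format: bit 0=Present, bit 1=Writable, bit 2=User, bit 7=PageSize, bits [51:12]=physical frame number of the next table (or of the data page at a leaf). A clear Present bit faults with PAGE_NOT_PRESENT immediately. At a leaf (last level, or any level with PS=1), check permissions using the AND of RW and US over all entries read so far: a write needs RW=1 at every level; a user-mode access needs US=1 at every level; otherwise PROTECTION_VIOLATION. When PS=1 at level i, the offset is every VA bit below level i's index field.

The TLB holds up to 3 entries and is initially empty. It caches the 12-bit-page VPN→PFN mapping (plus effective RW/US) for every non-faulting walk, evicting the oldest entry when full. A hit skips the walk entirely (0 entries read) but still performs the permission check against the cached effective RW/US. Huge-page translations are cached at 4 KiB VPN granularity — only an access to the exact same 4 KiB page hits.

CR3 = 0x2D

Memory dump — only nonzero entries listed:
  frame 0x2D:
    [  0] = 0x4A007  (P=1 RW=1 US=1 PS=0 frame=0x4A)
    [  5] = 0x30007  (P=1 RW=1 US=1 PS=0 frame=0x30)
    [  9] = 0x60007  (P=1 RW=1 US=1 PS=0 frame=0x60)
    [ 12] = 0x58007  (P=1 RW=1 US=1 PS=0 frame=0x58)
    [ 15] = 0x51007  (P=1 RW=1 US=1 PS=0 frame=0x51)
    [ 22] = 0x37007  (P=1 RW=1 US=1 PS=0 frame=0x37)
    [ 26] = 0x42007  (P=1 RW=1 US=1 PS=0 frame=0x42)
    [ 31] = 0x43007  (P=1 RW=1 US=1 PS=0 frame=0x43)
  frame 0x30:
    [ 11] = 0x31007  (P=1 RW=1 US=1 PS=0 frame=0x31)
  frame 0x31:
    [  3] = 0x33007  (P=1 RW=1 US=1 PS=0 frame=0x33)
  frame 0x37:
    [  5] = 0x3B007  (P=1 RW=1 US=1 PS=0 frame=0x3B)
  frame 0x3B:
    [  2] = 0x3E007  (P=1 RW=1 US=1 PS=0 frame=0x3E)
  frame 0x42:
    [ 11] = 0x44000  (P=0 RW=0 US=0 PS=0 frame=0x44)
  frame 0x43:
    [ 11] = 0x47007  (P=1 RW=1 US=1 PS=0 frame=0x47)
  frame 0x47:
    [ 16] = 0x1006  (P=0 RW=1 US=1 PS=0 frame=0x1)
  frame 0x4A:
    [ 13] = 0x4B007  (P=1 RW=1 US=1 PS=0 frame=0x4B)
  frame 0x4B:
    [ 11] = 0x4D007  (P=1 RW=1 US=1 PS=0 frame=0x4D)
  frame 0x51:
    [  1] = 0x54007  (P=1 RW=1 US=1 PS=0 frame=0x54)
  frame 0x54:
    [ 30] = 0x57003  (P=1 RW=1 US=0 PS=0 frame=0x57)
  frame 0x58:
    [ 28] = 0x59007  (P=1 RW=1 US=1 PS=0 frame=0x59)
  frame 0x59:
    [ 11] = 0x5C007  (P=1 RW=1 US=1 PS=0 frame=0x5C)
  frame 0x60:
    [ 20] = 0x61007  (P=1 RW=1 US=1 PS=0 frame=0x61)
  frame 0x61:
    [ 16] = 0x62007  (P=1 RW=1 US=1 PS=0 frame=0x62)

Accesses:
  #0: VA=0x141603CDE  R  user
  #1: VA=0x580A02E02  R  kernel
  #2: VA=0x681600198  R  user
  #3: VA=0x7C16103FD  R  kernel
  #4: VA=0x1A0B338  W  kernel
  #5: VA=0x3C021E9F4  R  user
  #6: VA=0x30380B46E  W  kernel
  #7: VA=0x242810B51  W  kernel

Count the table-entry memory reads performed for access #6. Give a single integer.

Trace:
#0 VA=0x141603CDE (r,user):
  [0] read 0x2D idx=5: raw=0x30007 flags P=1 W=1 U=1 S=0
  [1] read 0x30 idx=11: raw=0x31007 flags P=1 W=1 U=1 S=0
  [2] read 0x31 idx=3: raw=0x33007 flags P=1 W=1 U=1 S=0
  → PA=0x33CDE  (3 entries read)
#1 VA=0x580A02E02 (r,kernel):
  [0] read 0x2D idx=22: raw=0x37007 flags P=1 W=1 U=1 S=0
  [1] read 0x37 idx=5: raw=0x3B007 flags P=1 W=1 U=1 S=0
  [2] read 0x3B idx=2: raw=0x3E007 flags P=1 W=1 U=1 S=0
  → PA=0x3EE02  (3 entries read)
#2 VA=0x681600198 (r,user):
  [0] read 0x2D idx=26: raw=0x42007 flags P=1 W=1 U=1 S=0
  [1] read 0x42 idx=11: raw=0x44000 flags P=0 W=0 U=0 S=0
  ✗ PAGE_NOT_PRESENT  [2 reads]
#3 VA=0x7C16103FD (r,kernel):
  [0] read 0x2D idx=31: raw=0x43007 flags P=1 W=1 U=1 S=0
  [1] read 0x43 idx=11: raw=0x47007 flags P=1 W=1 U=1 S=0
  [2] read 0x47 idx=16: raw=0x1006 flags P=0 W=1 U=1 S=0
  ✗ PAGE_NOT_PRESENT  [3 reads]
#4 VA=0x1A0B338 (w,kernel):
  [0] read 0x2D idx=0: raw=0x4A007 flags P=1 W=1 U=1 S=0
  [1] read 0x4A idx=13: raw=0x4B007 flags P=1 W=1 U=1 S=0
  [2] read 0x4B idx=11: raw=0x4D007 flags P=1 W=1 U=1 S=0
  → PA=0x4D338  (3 entries read)
#5 VA=0x3C021E9F4 (r,user):
  [0] read 0x2D idx=15: raw=0x51007 flags P=1 W=1 U=1 S=0
  [1] read 0x51 idx=1: raw=0x54007 flags P=1 W=1 U=1 S=0
  [2] read 0x54 idx=30: raw=0x57003 flags P=1 W=1 U=0 S=0
  ✗ PROTECTION_VIOLATION  [3 reads]
#6 VA=0x30380B46E (w,kernel):
  [0] read 0x2D idx=12: raw=0x58007 flags P=1 W=1 U=1 S=0
  [1] read 0x58 idx=28: raw=0x59007 flags P=1 W=1 U=1 S=0
  [2] read 0x59 idx=11: raw=0x5C007 flags P=1 W=1 U=1 S=0
  → PA=0x5C46E  (3 entries read)
#7 VA=0x242810B51 (w,kernel):
  [0] read 0x2D idx=9: raw=0x60007 flags P=1 W=1 U=1 S=0
  [1] read 0x60 idx=20: raw=0x61007 flags P=1 W=1 U=1 S=0
  [2] read 0x61 idx=16: raw=0x62007 flags P=1 W=1 U=1 S=0
  → PA=0x62B51  (3 entries read)

Entries read for #6: 3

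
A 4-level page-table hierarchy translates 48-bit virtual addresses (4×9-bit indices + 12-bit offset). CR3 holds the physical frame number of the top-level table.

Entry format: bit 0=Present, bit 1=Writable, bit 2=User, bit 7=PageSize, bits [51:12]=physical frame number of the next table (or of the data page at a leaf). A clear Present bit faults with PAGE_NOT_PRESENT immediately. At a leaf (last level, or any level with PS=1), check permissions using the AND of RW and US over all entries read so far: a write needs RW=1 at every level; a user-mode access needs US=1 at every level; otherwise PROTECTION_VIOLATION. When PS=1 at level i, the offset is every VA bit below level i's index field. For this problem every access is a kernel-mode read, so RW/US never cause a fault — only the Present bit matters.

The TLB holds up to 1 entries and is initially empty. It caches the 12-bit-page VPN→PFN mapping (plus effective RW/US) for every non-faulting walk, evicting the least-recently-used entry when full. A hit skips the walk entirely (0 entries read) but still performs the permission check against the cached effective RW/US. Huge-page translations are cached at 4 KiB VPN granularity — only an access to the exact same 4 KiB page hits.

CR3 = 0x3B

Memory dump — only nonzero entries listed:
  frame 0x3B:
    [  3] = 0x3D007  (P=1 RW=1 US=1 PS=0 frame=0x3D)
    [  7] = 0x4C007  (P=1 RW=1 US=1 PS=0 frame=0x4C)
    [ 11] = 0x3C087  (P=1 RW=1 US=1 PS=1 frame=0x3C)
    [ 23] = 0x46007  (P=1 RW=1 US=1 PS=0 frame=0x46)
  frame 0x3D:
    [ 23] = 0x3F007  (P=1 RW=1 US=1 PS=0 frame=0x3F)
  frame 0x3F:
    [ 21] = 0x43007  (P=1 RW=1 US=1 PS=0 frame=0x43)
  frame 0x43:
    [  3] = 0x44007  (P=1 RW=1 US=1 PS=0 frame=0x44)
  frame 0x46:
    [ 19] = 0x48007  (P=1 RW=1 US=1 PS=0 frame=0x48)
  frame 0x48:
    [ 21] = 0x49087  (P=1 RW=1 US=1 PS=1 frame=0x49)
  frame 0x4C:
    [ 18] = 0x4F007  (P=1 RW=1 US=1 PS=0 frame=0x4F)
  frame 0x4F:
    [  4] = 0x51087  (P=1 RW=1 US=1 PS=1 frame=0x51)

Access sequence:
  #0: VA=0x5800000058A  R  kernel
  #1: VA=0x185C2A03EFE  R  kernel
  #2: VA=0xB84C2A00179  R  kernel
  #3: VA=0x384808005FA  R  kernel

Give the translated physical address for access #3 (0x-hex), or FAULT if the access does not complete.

Trace:
#0 VA=0x5800000058A (r,kernel):
  [0] read 0x3B idx=11: raw=0x3C087 flags P=1 W=1 U=1 S=1
  ⇒ phys 0x3C58A (huge @L0)  [1 reads]
#1 VA=0x185C2A03EFE (r,kernel):
  [0] read 0x3B idx=3: raw=0x3D007 flags P=1 W=1 U=1 S=0
  [1] read 0x3D idx=23: raw=0x3F007 flags P=1 W=1 U=1 S=0
  [2] read 0x3F idx=21: raw=0x43007 flags P=1 W=1 U=1 S=0
  [3] read 0x43 idx=3: raw=0x44007 flags P=1 W=1 U=1 S=0
  ⇒ phys 0x44EFE  [4 reads]
#2 VA=0xB84C2A00179 (r,kernel):
  [0] read 0x3B idx=23: raw=0x46007 flags P=1 W=1 U=1 S=0
  [1] read 0x46 idx=19: raw=0x48007 flags P=1 W=1 U=1 S=0
  [2] read 0x48 idx=21: raw=0x49087 flags P=1 W=1 U=1 S=1
  ⇒ phys 0x49179 (huge @L2)  [3 reads]
#3 VA=0x384808005FA (r,kernel):
  [0] read 0x3B idx=7: raw=0x4C007 flags P=1 W=1 U=1 S=0
  [1] read 0x4C idx=18: raw=0x4F007 flags P=1 W=1 U=1 S=0
  [2] read 0x4F idx=4: raw=0x51087 flags P=1 W=1 U=1 S=1
  ⇒ phys 0x515FA (huge @L2)  [3 reads]

Access #3 PA: 0x515FA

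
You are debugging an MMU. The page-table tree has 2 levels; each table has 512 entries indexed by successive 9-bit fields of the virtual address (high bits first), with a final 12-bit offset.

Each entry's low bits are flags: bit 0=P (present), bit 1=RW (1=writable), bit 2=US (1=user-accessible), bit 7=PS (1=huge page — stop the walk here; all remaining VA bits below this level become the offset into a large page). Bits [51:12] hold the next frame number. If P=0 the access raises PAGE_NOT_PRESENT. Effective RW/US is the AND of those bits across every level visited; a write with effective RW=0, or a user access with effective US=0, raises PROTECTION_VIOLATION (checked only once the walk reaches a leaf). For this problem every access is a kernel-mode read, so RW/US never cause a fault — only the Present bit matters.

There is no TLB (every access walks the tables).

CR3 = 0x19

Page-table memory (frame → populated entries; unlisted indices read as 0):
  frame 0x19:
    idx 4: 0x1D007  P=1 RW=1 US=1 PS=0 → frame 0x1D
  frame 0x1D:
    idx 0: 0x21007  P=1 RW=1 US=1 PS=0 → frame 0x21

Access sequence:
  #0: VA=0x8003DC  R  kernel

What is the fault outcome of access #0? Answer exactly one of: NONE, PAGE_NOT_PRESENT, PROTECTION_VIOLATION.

Trace:
#0 VA=0x8003DC (r,kernel):
  L0: frame=0x19 idx=4 entry=0x1D007 [P=1 RW=1 US=1 PS=0]
  L1: frame=0x1D idx=0 entry=0x21007 [P=1 RW=1 US=1 PS=0]
  ⇒ phys 0x213DC  [2 reads]

Access #0 fault: NONE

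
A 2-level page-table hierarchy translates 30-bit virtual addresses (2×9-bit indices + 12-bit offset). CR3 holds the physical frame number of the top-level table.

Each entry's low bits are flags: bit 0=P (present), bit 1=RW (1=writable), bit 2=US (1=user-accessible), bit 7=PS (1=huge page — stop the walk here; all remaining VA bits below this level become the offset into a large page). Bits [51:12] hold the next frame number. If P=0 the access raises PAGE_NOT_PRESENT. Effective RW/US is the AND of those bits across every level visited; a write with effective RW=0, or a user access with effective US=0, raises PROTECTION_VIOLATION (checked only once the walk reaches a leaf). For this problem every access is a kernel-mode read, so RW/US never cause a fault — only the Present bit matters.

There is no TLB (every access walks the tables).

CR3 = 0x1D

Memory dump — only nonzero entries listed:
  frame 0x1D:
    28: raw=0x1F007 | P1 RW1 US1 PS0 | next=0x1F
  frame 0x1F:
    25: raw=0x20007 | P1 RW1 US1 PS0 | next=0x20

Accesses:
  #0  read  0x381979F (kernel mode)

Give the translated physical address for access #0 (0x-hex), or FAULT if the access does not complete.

Per-access translation:
#0 VA=0x381979F (r,kernel):
  L0 @0x1D[28] → 0x1F007  P=1,RW=1,US=1,PS=0
  L1 @0x1F[25] → 0x20007  P=1,RW=1,US=1,PS=0
  → PA=0x2079F  (2 entries read)

Access #0 PA: 0x2079F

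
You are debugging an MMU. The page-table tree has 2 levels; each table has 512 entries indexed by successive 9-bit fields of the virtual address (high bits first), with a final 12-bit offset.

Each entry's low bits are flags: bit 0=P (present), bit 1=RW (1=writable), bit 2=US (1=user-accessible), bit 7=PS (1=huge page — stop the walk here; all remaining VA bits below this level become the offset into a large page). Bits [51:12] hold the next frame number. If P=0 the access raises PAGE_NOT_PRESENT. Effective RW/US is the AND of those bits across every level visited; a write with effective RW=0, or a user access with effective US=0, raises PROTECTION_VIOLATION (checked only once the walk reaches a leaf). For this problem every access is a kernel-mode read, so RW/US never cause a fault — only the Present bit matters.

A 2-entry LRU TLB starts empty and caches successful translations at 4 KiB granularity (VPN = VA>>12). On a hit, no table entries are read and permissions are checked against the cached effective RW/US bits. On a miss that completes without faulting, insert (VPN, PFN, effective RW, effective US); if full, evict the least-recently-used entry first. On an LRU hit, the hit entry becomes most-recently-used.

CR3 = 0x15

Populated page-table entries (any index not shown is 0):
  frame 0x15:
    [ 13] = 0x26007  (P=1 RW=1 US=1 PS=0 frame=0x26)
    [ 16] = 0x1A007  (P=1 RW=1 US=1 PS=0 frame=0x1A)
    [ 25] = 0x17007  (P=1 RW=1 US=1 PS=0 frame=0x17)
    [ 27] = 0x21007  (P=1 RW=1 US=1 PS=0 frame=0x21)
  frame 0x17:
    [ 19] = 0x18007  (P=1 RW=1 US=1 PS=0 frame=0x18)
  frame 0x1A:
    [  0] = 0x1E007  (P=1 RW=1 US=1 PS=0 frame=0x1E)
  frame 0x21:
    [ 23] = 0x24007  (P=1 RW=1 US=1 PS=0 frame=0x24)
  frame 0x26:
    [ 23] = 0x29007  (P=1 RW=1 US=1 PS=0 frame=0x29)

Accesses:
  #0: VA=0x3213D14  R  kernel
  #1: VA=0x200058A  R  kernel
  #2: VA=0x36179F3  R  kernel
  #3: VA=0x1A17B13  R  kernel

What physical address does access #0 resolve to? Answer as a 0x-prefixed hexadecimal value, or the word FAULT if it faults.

Trace:
#0 VA=0x3213D14 (r,kernel):
  L0: frame=0x15 idx=25 entry=0x17007 [P=1 RW=1 US=1 PS=0]
  L1: frame=0x17 idx=19 entry=0x18007 [P=1 RW=1 US=1 PS=0]
  ⇒ phys 0x18D14  [2 reads]
#1 VA=0x200058A (r,kernel):
  L0: frame=0x15 idx=16 entry=0x1A007 [P=1 RW=1 US=1 PS=0]
  L1: frame=0x1A idx=0 entry=0x1E007 [P=1 RW=1 US=1 PS=0]
  ⇒ phys 0x1E58A  [2 reads]
#2 VA=0x36179F3 (r,kernel):
  L0: frame=0x15 idx=27 entry=0x21007 [P=1 RW=1 US=1 PS=0]
  L1: frame=0x21 idx=23 entry=0x24007 [P=1 RW=1 US=1 PS=0]
  ⇒ phys 0x249F3  [2 reads]
#3 VA=0x1A17B13 (r,kernel):
  L0: frame=0x15 idx=13 entry=0x26007 [P=1 RW=1 US=1 PS=0]
  L1: frame=0x26 idx=23 entry=0x29007 [P=1 RW=1 US=1 PS=0]
  ⇒ phys 0x29B13  [2 reads]

Access #0 PA: 0x18D14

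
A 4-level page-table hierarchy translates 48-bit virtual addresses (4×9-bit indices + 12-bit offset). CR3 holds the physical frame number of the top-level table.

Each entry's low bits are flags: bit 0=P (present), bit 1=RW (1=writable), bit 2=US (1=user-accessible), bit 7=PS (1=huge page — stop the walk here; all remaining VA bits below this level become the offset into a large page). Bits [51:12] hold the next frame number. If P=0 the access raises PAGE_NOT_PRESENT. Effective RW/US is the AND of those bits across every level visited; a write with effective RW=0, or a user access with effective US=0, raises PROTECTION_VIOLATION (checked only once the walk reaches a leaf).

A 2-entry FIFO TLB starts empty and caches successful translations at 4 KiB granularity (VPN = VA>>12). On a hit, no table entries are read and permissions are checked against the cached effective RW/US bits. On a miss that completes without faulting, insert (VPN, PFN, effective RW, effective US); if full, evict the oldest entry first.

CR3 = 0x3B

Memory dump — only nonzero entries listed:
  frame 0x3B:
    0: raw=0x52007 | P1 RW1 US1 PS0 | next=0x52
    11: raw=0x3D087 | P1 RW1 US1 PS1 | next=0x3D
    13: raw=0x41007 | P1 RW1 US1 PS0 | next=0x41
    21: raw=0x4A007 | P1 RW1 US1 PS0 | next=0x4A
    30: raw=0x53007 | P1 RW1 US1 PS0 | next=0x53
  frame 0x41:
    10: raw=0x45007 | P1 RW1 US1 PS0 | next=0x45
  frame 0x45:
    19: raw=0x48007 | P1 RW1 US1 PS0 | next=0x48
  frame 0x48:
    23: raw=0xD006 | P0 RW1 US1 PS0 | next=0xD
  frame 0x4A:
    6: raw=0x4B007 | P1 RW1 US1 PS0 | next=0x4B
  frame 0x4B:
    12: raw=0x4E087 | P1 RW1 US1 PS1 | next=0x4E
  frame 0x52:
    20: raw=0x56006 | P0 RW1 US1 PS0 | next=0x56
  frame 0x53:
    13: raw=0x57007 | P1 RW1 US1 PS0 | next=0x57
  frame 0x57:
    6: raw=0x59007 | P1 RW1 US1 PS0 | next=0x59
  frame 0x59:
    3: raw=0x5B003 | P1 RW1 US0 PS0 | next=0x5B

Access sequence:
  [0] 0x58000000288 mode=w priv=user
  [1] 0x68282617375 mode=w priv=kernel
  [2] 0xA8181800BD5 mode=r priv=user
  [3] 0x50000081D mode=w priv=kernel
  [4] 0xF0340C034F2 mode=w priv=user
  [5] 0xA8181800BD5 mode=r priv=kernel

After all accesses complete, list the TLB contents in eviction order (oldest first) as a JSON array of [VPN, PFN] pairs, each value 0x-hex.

Per-access translation:
#0 VA=0x58000000288 (w,user):
  lvl0: tbl 0x3B, slot 11 ⇒ 0x3D087 (P1/RW1/US1/PS1)
  ✓ 0x3D288 (huge @L0)  — 1 lookups
#1 VA=0x68282617375 (w,kernel):
  lvl0: tbl 0x3B, slot 13 ⇒ 0x41007 (P1/RW1/US1/PS0)
  lvl1: tbl 0x41, slot 10 ⇒ 0x45007 (P1/RW1/US1/PS0)
  lvl2: tbl 0x45, slot 19 ⇒ 0x48007 (P1/RW1/US1/PS0)
  lvl3: tbl 0x48, slot 23 ⇒ 0xD006 (P0/RW1/US1/PS0)
  ⇒ fault: PAGE_NOT_PRESENT  — 4 lookups
#2 VA=0xA8181800BD5 (r,user):
  lvl0: tbl 0x3B, slot 21 ⇒ 0x4A007 (P1/RW1/US1/PS0)
  lvl1: tbl 0x4A, slot 6 ⇒ 0x4B007 (P1/RW1/US1/PS0)
  lvl2: tbl 0x4B, slot 12 ⇒ 0x4E087 (P1/RW1/US1/PS1)
  ✓ 0x4EBD5 (huge @L2)  — 3 lookups
#3 VA=0x50000081D (w,kernel):
  lvl0: tbl 0x3B, slot 0 ⇒ 0x52007 (P1/RW1/US1/PS0)
  lvl1: tbl 0x52, slot 20 ⇒ 0x56006 (P0/RW1/US1/PS0)
  ⇒ fault: PAGE_NOT_PRESENT  — 2 lookups
#4 VA=0xF0340C034F2 (w,user):
  lvl0: tbl 0x3B, slot 30 ⇒ 0x53007 (P1/RW1/US1/PS0)
  lvl1: tbl 0x53, slot 13 ⇒ 0x57007 (P1/RW1/US1/PS0)
  lvl2: tbl 0x57, slot 6 ⇒ 0x59007 (P1/RW1/US1/PS0)
  lvl3: tbl 0x59, slot 3 ⇒ 0x5B003 (P1/RW1/US0/PS0)
  ⇒ fault: PROTECTION_VIOLATION  — 4 lookups
#5 VA=0xA8181800BD5 (r,kernel):
  TLB hit vpn=0xA8181800 → PA=0x4EBD5

TLB: [["0x58000000", "0x3D"], ["0xA8181800", "0x4E"]]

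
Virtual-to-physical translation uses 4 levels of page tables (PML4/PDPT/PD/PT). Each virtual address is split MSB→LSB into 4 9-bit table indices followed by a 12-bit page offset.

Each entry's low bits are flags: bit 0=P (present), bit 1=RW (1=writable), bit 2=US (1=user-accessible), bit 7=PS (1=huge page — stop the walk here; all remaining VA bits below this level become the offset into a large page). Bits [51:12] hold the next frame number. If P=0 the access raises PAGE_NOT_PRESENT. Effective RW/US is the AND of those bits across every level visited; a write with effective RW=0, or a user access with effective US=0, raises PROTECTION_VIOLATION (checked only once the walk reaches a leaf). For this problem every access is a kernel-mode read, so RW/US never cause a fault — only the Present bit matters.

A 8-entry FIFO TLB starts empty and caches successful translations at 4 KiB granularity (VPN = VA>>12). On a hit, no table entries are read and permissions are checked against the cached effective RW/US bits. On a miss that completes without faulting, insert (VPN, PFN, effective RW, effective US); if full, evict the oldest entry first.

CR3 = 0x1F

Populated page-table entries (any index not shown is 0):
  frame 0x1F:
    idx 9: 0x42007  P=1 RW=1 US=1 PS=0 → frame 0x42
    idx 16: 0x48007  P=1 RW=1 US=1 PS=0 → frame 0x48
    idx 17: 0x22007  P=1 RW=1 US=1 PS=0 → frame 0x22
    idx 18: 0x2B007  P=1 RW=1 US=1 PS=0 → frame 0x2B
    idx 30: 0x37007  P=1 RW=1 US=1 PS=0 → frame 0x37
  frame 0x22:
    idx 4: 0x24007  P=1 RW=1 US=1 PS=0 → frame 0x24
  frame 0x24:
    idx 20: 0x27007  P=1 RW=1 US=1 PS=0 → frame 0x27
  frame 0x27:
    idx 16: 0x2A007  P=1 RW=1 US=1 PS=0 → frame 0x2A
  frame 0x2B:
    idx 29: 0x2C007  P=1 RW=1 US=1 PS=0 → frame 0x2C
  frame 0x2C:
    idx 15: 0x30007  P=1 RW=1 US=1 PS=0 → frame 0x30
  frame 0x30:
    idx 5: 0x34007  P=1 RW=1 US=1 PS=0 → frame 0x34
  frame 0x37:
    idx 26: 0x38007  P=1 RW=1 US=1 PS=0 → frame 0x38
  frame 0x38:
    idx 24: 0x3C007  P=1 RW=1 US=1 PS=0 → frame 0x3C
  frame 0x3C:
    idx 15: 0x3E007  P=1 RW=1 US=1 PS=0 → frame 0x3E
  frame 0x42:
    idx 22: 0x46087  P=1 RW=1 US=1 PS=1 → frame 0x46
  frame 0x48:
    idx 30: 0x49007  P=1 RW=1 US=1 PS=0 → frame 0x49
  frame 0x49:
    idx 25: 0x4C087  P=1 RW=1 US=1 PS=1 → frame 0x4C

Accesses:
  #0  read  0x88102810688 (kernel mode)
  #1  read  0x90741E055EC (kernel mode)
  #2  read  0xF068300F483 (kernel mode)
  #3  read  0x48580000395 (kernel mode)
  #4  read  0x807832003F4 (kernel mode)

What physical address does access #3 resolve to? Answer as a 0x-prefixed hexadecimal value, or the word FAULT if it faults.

Per-access translation:
#0 VA=0x88102810688 (r,kernel):
  [0] read 0x1F idx=17: raw=0x22007 flags P=1 W=1 U=1 S=0
  [1] read 0x22 idx=4: raw=0x24007 flags P=1 W=1 U=1 S=0
  [2] read 0x24 idx=20: raw=0x27007 flags P=1 W=1 U=1 S=0
  [3] read 0x27 idx=16: raw=0x2A007 flags P=1 W=1 U=1 S=0
  ✓ 0x2A688  — 4 lookups
#1 VA=0x90741E055EC (r,kernel):
  [0] read 0x1F idx=18: raw=0x2B007 flags P=1 W=1 U=1 S=0
  [1] read 0x2B idx=29: raw=0x2C007 flags P=1 W=1 U=1 S=0
  [2] read 0x2C idx=15: raw=0x30007 flags P=1 W=1 U=1 S=0
  [3] read 0x30 idx=5: raw=0x34007 flags P=1 W=1 U=1 S=0
  ✓ 0x345EC  — 4 lookups
#2 VA=0xF068300F483 (r,kernel):
  [0] read 0x1F idx=30: raw=0x37007 flags P=1 W=1 U=1 S=0
  [1] read 0x37 idx=26: raw=0x38007 flags P=1 W=1 U=1 S=0
  [2] read 0x38 idx=24: raw=0x3C007 flags P=1 W=1 U=1 S=0
  [3] read 0x3C idx=15: raw=0x3E007 flags P=1 W=1 U=1 S=0
  ✓ 0x3E483  — 4 lookups
#3 VA=0x48580000395 (r,kernel):
  [0] read 0x1F idx=9: raw=0x42007 flags P=1 W=1 U=1 S=0
  [1] read 0x42 idx=22: raw=0x46087 flags P=1 W=1 U=1 S=1
  ✓ 0x46395 (huge @L1)  — 2 lookups
#4 VA=0x807832003F4 (r,kernel):
  [0] read 0x1F idx=16: raw=0x48007 flags P=1 W=1 U=1 S=0
  [1] read 0x48 idx=30: raw=0x49007 flags P=1 W=1 U=1 S=0
  [2] read 0x49 idx=25: raw=0x4C087 flags P=1 W=1 U=1 S=1
  ✓ 0x4C3F4 (huge @L2)  — 3 lookups

Access #3 PA: 0x46395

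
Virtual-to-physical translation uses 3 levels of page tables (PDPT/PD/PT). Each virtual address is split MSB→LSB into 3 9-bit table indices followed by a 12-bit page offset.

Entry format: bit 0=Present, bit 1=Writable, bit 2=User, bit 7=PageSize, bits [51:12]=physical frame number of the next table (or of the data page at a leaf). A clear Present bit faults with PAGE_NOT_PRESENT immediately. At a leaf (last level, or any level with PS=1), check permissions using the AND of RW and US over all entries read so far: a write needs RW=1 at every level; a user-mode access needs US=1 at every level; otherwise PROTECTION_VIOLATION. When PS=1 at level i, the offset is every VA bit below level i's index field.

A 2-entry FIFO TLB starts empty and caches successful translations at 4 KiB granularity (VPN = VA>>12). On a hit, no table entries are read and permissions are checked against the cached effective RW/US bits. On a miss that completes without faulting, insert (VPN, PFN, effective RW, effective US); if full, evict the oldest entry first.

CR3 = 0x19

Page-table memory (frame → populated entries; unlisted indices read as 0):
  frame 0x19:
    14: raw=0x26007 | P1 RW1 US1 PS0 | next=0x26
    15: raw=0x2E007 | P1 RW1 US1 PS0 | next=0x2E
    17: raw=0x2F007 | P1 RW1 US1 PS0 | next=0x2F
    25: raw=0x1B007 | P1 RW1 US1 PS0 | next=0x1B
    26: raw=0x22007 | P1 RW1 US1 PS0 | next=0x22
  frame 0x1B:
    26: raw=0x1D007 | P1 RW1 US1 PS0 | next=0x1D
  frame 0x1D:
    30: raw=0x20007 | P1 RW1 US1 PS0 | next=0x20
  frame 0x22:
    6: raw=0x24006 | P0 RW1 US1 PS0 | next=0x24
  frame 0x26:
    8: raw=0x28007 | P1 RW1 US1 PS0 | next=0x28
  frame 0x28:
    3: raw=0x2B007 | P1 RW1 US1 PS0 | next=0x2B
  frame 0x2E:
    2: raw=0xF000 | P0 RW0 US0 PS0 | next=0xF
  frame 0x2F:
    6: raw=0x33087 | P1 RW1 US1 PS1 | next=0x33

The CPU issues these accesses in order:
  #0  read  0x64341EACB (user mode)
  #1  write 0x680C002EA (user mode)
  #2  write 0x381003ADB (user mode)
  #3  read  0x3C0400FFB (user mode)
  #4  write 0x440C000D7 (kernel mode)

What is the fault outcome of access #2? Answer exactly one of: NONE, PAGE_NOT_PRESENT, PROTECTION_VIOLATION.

Trace:
#0 VA=0x64341EACB (r,user):
  lvl0: tbl 0x19, slot 25 ⇒ 0x1B007 (P1/RW1/US1/PS0)
  lvl1: tbl 0x1B, slot 26 ⇒ 0x1D007 (P1/RW1/US1/PS0)
  lvl2: tbl 0x1D, slot 30 ⇒ 0x20007 (P1/RW1/US1/PS0)
  ⇒ phys 0x20ACB  [3 reads]
#1 VA=0x680C002EA (w,user):
  lvl0: tbl 0x19, slot 26 ⇒ 0x22007 (P1/RW1/US1/PS0)
  lvl1: tbl 0x22, slot 6 ⇒ 0x24006 (P0/RW1/US1/PS0)
  ⇒ fault: PAGE_NOT_PRESENT  — 2 lookups
#2 VA=0x381003ADB (w,user):
  lvl0: tbl 0x19, slot 14 ⇒ 0x26007 (P1/RW1/US1/PS0)
  lvl1: tbl 0x26, slot 8 ⇒ 0x28007 (P1/RW1/US1/PS0)
  lvl2: tbl 0x28, slot 3 ⇒ 0x2B007 (P1/RW1/US1/PS0)
  ⇒ phys 0x2BADB  [3 reads]
#3 VA=0x3C0400FFB (r,user):
  lvl0: tbl 0x19, slot 15 ⇒ 0x2E007 (P1/RW1/US1/PS0)
  lvl1: tbl 0x2E, slot 2 ⇒ 0xF000 (P0/RW0/US0/PS0)
  ⇒ fault: PAGE_NOT_PRESENT  — 2 lookups
#4 VA=0x440C000D7 (w,kernel):
  lvl0: tbl 0x19, slot 17 ⇒ 0x2F007 (P1/RW1/US1/PS0)
  lvl1: tbl 0x2F, slot 6 ⇒ 0x33087 (P1/RW1/US1/PS1)
  ⇒ phys 0x330D7 (huge @L1)  [2 reads]

Access #2 fault: NONE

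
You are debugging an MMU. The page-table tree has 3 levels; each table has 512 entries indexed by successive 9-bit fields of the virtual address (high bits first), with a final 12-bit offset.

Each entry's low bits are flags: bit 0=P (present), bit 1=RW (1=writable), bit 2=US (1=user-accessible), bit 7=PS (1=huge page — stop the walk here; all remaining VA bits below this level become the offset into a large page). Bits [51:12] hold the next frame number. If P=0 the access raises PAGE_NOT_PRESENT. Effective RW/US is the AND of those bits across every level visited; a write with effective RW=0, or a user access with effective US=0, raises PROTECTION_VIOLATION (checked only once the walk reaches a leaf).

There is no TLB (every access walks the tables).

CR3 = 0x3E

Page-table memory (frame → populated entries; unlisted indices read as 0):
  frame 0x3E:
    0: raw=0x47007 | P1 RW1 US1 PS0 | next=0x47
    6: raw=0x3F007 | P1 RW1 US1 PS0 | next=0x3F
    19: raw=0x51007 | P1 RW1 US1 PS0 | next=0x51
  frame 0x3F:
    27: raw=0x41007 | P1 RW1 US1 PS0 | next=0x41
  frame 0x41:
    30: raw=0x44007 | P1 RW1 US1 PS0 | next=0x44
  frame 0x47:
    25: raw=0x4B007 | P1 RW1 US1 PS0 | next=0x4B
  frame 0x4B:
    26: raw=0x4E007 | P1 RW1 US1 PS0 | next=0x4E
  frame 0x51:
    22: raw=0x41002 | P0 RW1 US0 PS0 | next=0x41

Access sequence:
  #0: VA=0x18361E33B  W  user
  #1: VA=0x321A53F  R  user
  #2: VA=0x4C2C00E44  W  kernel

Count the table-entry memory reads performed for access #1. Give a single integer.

Per-access translation:
#0 VA=0x18361E33B (w,user):
  lvl0: tbl 0x3E, slot 6 ⇒ 0x3F007 (P1/RW1/US1/PS0)
  lvl1: tbl 0x3F, slot 27 ⇒ 0x41007 (P1/RW1/US1/PS0)
  lvl2: tbl 0x41, slot 30 ⇒ 0x44007 (P1/RW1/US1/PS0)
  ✓ 0x4433B  — 3 lookups
#1 VA=0x321A53F (r,user):
  lvl0: tbl 0x3E, slot 0 ⇒ 0x47007 (P1/RW1/US1/PS0)
  lvl1: tbl 0x47, slot 25 ⇒ 0x4B007 (P1/RW1/US1/PS0)
  lvl2: tbl 0x4B, slot 26 ⇒ 0x4E007 (P1/RW1/US1/PS0)
  ✓ 0x4E53F  — 3 lookups
#2 VA=0x4C2C00E44 (w,kernel):
  lvl0: tbl 0x3E, slot 19 ⇒ 0x51007 (P1/RW1/US1/PS0)
  lvl1: tbl 0x51, slot 22 ⇒ 0x41002 (P0/RW1/US0/PS0)
  → PAGE_NOT_PRESENT  (2 entries read)

Entries read for #1: 3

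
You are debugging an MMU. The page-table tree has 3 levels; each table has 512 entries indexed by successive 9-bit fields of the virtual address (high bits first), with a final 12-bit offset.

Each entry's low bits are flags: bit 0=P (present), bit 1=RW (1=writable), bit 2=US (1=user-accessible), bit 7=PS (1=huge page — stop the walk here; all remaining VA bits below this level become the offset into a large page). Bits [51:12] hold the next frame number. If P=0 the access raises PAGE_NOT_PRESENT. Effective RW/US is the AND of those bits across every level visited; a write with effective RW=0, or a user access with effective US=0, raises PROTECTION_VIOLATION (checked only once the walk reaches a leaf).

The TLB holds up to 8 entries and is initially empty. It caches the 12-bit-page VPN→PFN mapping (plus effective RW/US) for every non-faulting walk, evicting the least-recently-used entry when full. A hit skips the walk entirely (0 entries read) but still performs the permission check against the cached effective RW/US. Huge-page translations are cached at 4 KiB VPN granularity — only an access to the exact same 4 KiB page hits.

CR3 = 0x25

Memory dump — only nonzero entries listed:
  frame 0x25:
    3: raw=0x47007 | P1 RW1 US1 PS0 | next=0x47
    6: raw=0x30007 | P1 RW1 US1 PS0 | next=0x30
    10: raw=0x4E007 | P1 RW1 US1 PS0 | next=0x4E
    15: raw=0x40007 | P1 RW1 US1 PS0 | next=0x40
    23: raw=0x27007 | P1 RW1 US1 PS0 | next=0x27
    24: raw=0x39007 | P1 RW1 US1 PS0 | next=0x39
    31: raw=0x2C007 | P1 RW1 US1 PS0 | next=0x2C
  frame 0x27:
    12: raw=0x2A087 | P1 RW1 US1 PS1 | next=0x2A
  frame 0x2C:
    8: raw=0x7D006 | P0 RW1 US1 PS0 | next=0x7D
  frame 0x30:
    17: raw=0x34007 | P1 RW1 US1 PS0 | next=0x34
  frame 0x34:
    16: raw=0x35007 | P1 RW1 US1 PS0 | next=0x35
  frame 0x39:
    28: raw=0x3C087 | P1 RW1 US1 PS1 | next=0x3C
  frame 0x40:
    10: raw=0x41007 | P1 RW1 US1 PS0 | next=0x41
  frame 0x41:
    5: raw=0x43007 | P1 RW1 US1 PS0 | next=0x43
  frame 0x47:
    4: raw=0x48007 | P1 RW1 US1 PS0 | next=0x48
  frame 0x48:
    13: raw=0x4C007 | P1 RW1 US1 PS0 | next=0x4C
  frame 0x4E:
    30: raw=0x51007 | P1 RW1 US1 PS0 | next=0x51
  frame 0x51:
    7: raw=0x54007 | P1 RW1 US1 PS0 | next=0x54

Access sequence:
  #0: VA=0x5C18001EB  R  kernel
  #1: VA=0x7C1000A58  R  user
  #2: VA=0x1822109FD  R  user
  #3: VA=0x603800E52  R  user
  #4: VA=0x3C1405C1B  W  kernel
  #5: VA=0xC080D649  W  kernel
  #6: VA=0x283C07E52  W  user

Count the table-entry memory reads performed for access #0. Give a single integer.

Trace:
#0 VA=0x5C18001EB (r,kernel):
  L0: frame=0x25 idx=23 entry=0x27007 [P=1 RW=1 US=1 PS=0]
  L1: frame=0x27 idx=12 entry=0x2A087 [P=1 RW=1 US=1 PS=1]
  ✓ 0x2A1EB (huge @L1)  — 2 lookups
#1 VA=0x7C1000A58 (r,user):
  L0: frame=0x25 idx=31 entry=0x2C007 [P=1 RW=1 US=1 PS=0]
  L1: frame=0x2C idx=8 entry=0x7D006 [P=0 RW=1 US=1 PS=0]
  ✗ PAGE_NOT_PRESENT  [2 reads]
#2 VA=0x1822109FD (r,user):
  L0: frame=0x25 idx=6 entry=0x30007 [P=1 RW=1 US=1 PS=0]
  L1: frame=0x30 idx=17 entry=0x34007 [P=1 RW=1 US=1 PS=0]
  L2: frame=0x34 idx=16 entry=0x35007 [P=1 RW=1 US=1 PS=0]
  ✓ 0x359FD  — 3 lookups
#3 VA=0x603800E52 (r,user):
  L0: frame=0x25 idx=24 entry=0x39007 [P=1 RW=1 US=1 PS=0]
  L1: frame=0x39 idx=28 entry=0x3C087 [P=1 RW=1 US=1 PS=1]
  ✓ 0x3CE52 (huge @L1)  — 2 lookups
#4 VA=0x3C1405C1B (w,kernel):
  L0: frame=0x25 idx=15 entry=0x40007 [P=1 RW=1 US=1 PS=0]
  L1: frame=0x40 idx=10 entry=0x41007 [P=1 RW=1 US=1 PS=0]
  L2: frame=0x41 idx=5 entry=0x43007 [P=1 RW=1 US=1 PS=0]
  ✓ 0x43C1B  — 3 lookups
#5 VA=0xC080D649 (w,kernel):
  L0: frame=0x25 idx=3 entry=0x47007 [P=1 RW=1 US=1 PS=0]
  L1: frame=0x47 idx=4 entry=0x48007 [P=1 RW=1 US=1 PS=0]
  L2: frame=0x48 idx=13 entry=0x4C007 [P=1 RW=1 US=1 PS=0]
  ✓ 0x4C649  — 3 lookups
#6 VA=0x283C07E52 (w,user):
  L0: frame=0x25 idx=10 entry=0x4E007 [P=1 RW=1 US=1 PS=0]
  L1: frame=0x4E idx=30 entry=0x51007 [P=1 RW=1 US=1 PS=0]
  L2: frame=0x51 idx=7 entry=0x54007 [P=1 RW=1 US=1 PS=0]
  ✓ 0x54E52  — 3 lookups

Entries read for #0: 2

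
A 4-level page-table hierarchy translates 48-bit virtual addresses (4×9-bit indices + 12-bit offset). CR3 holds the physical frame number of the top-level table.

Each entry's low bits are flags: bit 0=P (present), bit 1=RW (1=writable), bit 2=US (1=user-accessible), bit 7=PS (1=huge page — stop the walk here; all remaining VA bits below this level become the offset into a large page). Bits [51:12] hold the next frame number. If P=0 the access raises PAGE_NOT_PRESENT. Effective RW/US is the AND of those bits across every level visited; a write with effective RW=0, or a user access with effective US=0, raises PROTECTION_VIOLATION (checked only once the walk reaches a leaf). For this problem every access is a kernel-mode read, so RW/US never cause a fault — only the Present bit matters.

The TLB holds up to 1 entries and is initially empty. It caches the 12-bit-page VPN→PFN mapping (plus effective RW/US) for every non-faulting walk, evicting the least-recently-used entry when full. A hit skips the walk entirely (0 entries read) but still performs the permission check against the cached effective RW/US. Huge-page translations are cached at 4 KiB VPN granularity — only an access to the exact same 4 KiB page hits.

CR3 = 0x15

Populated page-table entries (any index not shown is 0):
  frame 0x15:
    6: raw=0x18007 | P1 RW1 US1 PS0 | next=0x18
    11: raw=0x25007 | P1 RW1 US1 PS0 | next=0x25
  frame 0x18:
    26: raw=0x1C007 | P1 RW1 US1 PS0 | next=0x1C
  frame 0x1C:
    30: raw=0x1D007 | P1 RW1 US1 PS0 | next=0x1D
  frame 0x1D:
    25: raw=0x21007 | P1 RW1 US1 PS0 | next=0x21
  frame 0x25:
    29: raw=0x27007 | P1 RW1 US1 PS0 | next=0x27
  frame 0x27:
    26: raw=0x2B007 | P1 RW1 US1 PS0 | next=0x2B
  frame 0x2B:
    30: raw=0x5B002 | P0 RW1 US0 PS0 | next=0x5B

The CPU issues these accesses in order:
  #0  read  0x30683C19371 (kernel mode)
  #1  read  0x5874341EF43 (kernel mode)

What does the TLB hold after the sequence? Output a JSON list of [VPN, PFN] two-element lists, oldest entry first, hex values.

Trace:
#0 VA=0x30683C19371 (r,kernel):
  lvl0: tbl 0x15, slot 6 ⇒ 0x18007 (P1/RW1/US1/PS0)
  lvl1: tbl 0x18, slot 26 ⇒ 0x1C007 (P1/RW1/US1/PS0)
  lvl2: tbl 0x1C, slot 30 ⇒ 0x1D007 (P1/RW1/US1/PS0)
  lvl3: tbl 0x1D, slot 25 ⇒ 0x21007 (P1/RW1/US1/PS0)
  ✓ 0x21371  — 4 lookups
#1 VA=0x5874341EF43 (r,kernel):
  lvl0: tbl 0x15, slot 11 ⇒ 0x25007 (P1/RW1/US1/PS0)
  lvl1: tbl 0x25, slot 29 ⇒ 0x27007 (P1/RW1/US1/PS0)
  lvl2: tbl 0x27, slot 26 ⇒ 0x2B007 (P1/RW1/US1/PS0)
  lvl3: tbl 0x2B, slot 30 ⇒ 0x5B002 (P0/RW1/US0/PS0)
  → PAGE_NOT_PRESENT  (4 entries read)

TLB: [["0x30683C19", "0x21"]]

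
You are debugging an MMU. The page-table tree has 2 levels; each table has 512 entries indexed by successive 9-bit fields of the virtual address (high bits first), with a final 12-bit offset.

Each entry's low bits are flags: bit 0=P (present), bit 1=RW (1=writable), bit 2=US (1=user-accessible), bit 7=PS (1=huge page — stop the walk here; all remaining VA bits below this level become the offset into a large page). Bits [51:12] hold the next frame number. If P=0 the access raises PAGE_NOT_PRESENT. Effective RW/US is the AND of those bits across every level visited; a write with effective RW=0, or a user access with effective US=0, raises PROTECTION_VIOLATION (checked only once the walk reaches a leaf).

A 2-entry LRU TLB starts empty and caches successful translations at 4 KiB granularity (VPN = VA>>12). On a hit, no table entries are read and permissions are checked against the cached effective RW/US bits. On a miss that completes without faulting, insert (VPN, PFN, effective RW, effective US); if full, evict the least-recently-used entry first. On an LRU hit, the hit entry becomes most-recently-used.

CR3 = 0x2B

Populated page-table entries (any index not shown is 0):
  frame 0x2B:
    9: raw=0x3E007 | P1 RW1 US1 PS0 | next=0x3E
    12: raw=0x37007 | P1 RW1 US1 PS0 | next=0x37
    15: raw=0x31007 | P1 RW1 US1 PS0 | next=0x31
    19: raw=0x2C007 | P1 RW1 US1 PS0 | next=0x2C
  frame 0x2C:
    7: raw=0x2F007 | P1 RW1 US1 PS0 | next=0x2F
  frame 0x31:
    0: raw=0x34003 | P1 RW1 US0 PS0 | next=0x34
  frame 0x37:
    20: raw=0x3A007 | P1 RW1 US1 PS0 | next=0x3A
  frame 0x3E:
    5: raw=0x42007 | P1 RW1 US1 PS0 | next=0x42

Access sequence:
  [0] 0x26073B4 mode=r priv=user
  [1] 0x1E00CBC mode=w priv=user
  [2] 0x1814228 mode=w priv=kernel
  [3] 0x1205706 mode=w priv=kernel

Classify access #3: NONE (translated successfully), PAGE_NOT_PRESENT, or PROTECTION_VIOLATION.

Per-access translation:
#0 VA=0x26073B4 (r,user):
  L0 @0x2B[19] → 0x2C007  P=1,RW=1,US=1,PS=0
  L1 @0x2C[7] → 0x2F007  P=1,RW=1,US=1,PS=0
  ⇒ phys 0x2F3B4  [2 reads]
#1 VA=0x1E00CBC (w,user):
  L0 @0x2B[15] → 0x31007  P=1,RW=1,US=1,PS=0
  L1 @0x31[0] → 0x34003  P=1,RW=1,US=0,PS=0
  → PROTECTION_VIOLATION  (2 entries read)
#2 VA=0x1814228 (w,kernel):
  L0 @0x2B[12] → 0x37007  P=1,RW=1,US=1,PS=0
  L1 @0x37[20] → 0x3A007  P=1,RW=1,US=1,PS=0
  ⇒ phys 0x3A228  [2 reads]
#3 VA=0x1205706 (w,kernel):
  L0 @0x2B[9] → 0x3E007  P=1,RW=1,US=1,PS=0
  L1 @0x3E[5] → 0x42007  P=1,RW=1,US=1,PS=0
  ⇒ phys 0x42706  [2 reads]

Access #3 fault: NONE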